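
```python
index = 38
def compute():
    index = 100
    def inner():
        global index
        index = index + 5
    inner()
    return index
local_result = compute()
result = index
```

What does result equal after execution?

Step 1: Global index = 38. compute() creates local index = 100.
Step 2: inner() declares global index and adds 5: global index = 38 + 5 = 43.
Step 3: compute() returns its local index = 100 (unaffected by inner).
Step 4: result = global index = 43

The answer is 43.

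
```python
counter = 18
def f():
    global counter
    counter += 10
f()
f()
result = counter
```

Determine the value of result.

Step 1: counter = 18.
Step 2: First f(): counter = 18 + 10 = 28.
Step 3: Second f(): counter = 28 + 10 = 38. result = 38

The answer is 38.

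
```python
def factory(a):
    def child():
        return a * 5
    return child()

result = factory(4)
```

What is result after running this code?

Step 1: factory(4) binds parameter a = 4.
Step 2: child() accesses a = 4 from enclosing scope.
Step 3: result = 4 * 5 = 20

The answer is 20.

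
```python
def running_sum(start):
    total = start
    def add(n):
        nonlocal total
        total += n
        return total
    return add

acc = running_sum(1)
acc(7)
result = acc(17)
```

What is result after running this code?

Step 1: running_sum(1) creates closure with total = 1.
Step 2: First acc(7): total = 1 + 7 = 8.
Step 3: Second acc(17): total = 8 + 17 = 25. result = 25

The answer is 25.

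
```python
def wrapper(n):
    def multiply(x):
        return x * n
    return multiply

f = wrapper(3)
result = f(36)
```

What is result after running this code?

Step 1: wrapper(3) returns multiply closure with n = 3.
Step 2: f(36) computes 36 * 3 = 108.
Step 3: result = 108

The answer is 108.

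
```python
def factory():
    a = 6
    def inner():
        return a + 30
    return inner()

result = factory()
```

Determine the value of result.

Step 1: factory() defines a = 6.
Step 2: inner() reads a = 6 from enclosing scope, returns 6 + 30 = 36.
Step 3: result = 36

The answer is 36.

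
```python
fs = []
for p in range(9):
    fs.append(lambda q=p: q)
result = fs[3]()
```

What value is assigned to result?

Step 1: Default argument q=p captures p's value at each iteration.
Step 2: fs[3] captured q = 3 when p was 3.
Step 3: result = 3

The answer is 3.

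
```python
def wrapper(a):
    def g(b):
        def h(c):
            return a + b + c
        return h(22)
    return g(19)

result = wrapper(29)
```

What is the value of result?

Step 1: a = 29, b = 19, c = 22 across three nested scopes.
Step 2: h() accesses all three via LEGB rule.
Step 3: result = 29 + 19 + 22 = 70

The answer is 70.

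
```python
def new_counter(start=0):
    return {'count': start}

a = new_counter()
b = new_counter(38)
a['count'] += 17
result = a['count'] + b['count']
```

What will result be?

Step 1: new_counter() returns a new dict each call (immutable default 0).
Step 2: a = {'count': 0}, b = {'count': 38}.
Step 3: a['count'] += 17 = 17. result = 17 + 38 = 55

The answer is 55.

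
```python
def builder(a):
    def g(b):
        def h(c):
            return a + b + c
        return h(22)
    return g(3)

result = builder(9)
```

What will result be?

Step 1: a = 9, b = 3, c = 22 across three nested scopes.
Step 2: h() accesses all three via LEGB rule.
Step 3: result = 9 + 3 + 22 = 34

The answer is 34.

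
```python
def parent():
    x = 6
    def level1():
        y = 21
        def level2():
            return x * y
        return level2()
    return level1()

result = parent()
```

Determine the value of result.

Step 1: x = 6 in parent. y = 21 in level1.
Step 2: level2() reads x = 6 and y = 21 from enclosing scopes.
Step 3: result = 6 * 21 = 126

The answer is 126.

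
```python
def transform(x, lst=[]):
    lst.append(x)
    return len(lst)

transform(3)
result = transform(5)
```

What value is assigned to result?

Step 1: Mutable default list persists between calls.
Step 2: First call: lst = [3], len = 1. Second call: lst = [3, 5], len = 2.
Step 3: result = 2

The answer is 2.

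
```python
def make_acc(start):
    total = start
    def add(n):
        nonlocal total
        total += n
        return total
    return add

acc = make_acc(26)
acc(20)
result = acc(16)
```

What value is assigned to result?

Step 1: make_acc(26) creates closure with total = 26.
Step 2: First acc(20): total = 26 + 20 = 46.
Step 3: Second acc(16): total = 46 + 16 = 62. result = 62

The answer is 62.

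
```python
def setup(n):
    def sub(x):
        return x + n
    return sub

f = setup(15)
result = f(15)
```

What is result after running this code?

Step 1: setup(15) creates a closure that captures n = 15.
Step 2: f(15) calls the closure with x = 15, returning 15 + 15 = 30.
Step 3: result = 30

The answer is 30.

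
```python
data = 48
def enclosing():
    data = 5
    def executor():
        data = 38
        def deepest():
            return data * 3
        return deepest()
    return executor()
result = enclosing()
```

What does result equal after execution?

Step 1: deepest() looks up data through LEGB: not local, finds data = 38 in enclosing executor().
Step 2: Returns 38 * 3 = 114.
Step 3: result = 114

The answer is 114.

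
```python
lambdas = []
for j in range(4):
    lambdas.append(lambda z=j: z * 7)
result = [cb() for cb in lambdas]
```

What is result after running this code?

Step 1: Default arg z=j captures j at each iteration.
Step 2: lambdas[k] has z defaulting to k, returns k * 7.
Step 3: result = [0, 7, 14, 21]

The answer is [0, 7, 14, 21].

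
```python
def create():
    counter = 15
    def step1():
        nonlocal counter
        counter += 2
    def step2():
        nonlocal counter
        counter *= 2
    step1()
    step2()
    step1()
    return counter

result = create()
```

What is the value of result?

Step 1: counter = 15.
Step 2: step1(): counter = 15 + 2 = 17.
Step 3: step2(): counter = 17 * 2 = 34.
Step 4: step1(): counter = 34 + 2 = 36. result = 36

The answer is 36.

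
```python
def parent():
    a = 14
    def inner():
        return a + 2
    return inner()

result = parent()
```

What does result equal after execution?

Step 1: parent() defines a = 14.
Step 2: inner() reads a = 14 from enclosing scope, returns 14 + 2 = 16.
Step 3: result = 16

The answer is 16.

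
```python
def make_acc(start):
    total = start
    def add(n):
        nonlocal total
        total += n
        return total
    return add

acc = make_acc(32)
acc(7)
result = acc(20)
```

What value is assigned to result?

Step 1: make_acc(32) creates closure with total = 32.
Step 2: First acc(7): total = 32 + 7 = 39.
Step 3: Second acc(20): total = 39 + 20 = 59. result = 59

The answer is 59.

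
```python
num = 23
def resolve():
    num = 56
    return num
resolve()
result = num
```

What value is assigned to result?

Step 1: num = 23 globally.
Step 2: resolve() creates a LOCAL num = 56 (no global keyword!).
Step 3: The global num is unchanged. result = 23

The answer is 23.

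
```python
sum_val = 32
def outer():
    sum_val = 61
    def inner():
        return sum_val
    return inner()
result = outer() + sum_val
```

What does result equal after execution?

Step 1: Global sum_val = 32. outer() shadows with sum_val = 61.
Step 2: inner() returns enclosing sum_val = 61. outer() = 61.
Step 3: result = 61 + global sum_val (32) = 93

The answer is 93.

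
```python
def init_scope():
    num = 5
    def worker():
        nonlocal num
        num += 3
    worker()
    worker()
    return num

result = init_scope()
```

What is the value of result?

Step 1: num starts at 5.
Step 2: worker() is called 2 times, each adding 3.
Step 3: num = 5 + 3 * 2 = 11

The answer is 11.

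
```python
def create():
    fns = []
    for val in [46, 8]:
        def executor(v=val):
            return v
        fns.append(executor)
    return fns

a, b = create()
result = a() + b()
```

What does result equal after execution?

Step 1: Default argument v=val captures val at each iteration.
Step 2: a() returns 46 (captured at first iteration), b() returns 8 (captured at second).
Step 3: result = 46 + 8 = 54

The answer is 54.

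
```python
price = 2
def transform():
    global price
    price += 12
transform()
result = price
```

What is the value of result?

Step 1: price = 2 globally.
Step 2: transform() modifies global price: price += 12 = 14.
Step 3: result = 14

The answer is 14.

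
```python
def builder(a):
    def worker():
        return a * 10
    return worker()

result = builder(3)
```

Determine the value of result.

Step 1: builder(3) binds parameter a = 3.
Step 2: worker() accesses a = 3 from enclosing scope.
Step 3: result = 3 * 10 = 30

The answer is 30.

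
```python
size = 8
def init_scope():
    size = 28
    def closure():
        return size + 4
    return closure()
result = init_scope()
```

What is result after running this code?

Step 1: init_scope() shadows global size with size = 28.
Step 2: closure() finds size = 28 in enclosing scope, computes 28 + 4 = 32.
Step 3: result = 32

The answer is 32.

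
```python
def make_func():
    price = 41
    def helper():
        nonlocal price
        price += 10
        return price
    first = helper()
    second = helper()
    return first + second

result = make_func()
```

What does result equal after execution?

Step 1: price starts at 41.
Step 2: First call: price = 41 + 10 = 51, returns 51.
Step 3: Second call: price = 51 + 10 = 61, returns 61.
Step 4: result = 51 + 61 = 112

The answer is 112.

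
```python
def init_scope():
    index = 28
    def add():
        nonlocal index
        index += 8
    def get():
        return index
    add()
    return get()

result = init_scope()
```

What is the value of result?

Step 1: index = 28. add() modifies it via nonlocal, get() reads it.
Step 2: add() makes index = 28 + 8 = 36.
Step 3: get() returns 36. result = 36

The answer is 36.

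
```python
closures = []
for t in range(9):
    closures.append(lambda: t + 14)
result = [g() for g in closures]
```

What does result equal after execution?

Step 1: All lambdas capture t by reference. After the loop, t = 8.
Step 2: Each call returns 8 + 14 = 22.
Step 3: result = [22, 22, 22, 22, 22, 22, 22, 22, 22]

The answer is [22, 22, 22, 22, 22, 22, 22, 22, 22].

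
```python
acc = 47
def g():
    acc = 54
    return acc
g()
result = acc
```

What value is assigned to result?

Step 1: acc = 47 globally.
Step 2: g() creates a LOCAL acc = 54 (no global keyword!).
Step 3: The global acc is unchanged. result = 47

The answer is 47.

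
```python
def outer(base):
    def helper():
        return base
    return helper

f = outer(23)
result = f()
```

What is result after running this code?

Step 1: outer(23) creates closure capturing base = 23.
Step 2: f() returns the captured base = 23.
Step 3: result = 23

The answer is 23.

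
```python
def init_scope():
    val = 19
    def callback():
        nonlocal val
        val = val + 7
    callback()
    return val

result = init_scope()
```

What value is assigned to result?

Step 1: init_scope() sets val = 19.
Step 2: callback() uses nonlocal to modify val in init_scope's scope: val = 19 + 7 = 26.
Step 3: init_scope() returns the modified val = 26

The answer is 26.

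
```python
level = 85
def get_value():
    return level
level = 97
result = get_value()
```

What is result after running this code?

Step 1: level is first set to 85, then reassigned to 97.
Step 2: get_value() is called after the reassignment, so it looks up the current global level = 97.
Step 3: result = 97

The answer is 97.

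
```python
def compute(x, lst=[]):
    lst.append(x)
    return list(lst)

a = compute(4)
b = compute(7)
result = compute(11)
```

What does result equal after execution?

Step 1: Default list is shared. list() creates copies for return values.
Step 2: Internal list grows: [4] -> [4, 7] -> [4, 7, 11].
Step 3: result = [4, 7, 11]

The answer is [4, 7, 11].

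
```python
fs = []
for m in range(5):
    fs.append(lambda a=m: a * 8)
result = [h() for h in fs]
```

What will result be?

Step 1: Default arg a=m captures m at each iteration.
Step 2: fs[k] has a defaulting to k, returns k * 8.
Step 3: result = [0, 8, 16, 24, 32]

The answer is [0, 8, 16, 24, 32].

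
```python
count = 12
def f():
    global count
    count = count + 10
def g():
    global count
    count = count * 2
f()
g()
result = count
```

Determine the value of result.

Step 1: count = 12.
Step 2: f() adds 10: count = 12 + 10 = 22.
Step 3: g() doubles: count = 22 * 2 = 44.
Step 4: result = 44

The answer is 44.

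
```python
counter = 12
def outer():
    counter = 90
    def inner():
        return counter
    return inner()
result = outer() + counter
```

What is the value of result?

Step 1: Global counter = 12. outer() shadows with counter = 90.
Step 2: inner() returns enclosing counter = 90. outer() = 90.
Step 3: result = 90 + global counter (12) = 102

The answer is 102.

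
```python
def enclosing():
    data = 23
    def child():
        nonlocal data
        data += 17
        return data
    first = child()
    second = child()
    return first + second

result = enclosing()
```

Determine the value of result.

Step 1: data starts at 23.
Step 2: First call: data = 23 + 17 = 40, returns 40.
Step 3: Second call: data = 40 + 17 = 57, returns 57.
Step 4: result = 40 + 57 = 97

The answer is 97.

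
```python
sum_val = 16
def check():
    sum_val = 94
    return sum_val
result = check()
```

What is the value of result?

Step 1: Global sum_val = 16.
Step 2: check() creates local sum_val = 94, shadowing the global.
Step 3: Returns local sum_val = 94. result = 94

The answer is 94.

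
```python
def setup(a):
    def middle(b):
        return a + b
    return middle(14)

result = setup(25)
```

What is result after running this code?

Step 1: setup(25) passes a = 25.
Step 2: middle(14) has b = 14, reads a = 25 from enclosing.
Step 3: result = 25 + 14 = 39

The answer is 39.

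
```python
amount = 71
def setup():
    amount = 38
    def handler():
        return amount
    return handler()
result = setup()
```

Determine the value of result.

Step 1: amount = 71 globally, but setup() defines amount = 38 locally.
Step 2: handler() looks up amount. Not in local scope, so checks enclosing scope (setup) and finds amount = 38.
Step 3: result = 38

The answer is 38.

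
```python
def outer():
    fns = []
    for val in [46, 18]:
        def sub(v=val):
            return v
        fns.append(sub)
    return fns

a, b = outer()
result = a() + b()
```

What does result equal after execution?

Step 1: Default argument v=val captures val at each iteration.
Step 2: a() returns 46 (captured at first iteration), b() returns 18 (captured at second).
Step 3: result = 46 + 18 = 64

The answer is 64.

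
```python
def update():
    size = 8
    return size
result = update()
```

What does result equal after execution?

Step 1: update() defines size = 8 in its local scope.
Step 2: return size finds the local variable size = 8.
Step 3: result = 8

The answer is 8.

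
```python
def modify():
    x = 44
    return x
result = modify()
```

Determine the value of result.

Step 1: modify() defines x = 44 in its local scope.
Step 2: return x finds the local variable x = 44.
Step 3: result = 44

The answer is 44.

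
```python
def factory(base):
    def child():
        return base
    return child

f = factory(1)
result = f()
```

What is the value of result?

Step 1: factory(1) creates closure capturing base = 1.
Step 2: f() returns the captured base = 1.
Step 3: result = 1

The answer is 1.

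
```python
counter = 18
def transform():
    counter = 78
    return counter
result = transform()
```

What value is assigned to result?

Step 1: Global counter = 18.
Step 2: transform() creates local counter = 78, shadowing the global.
Step 3: Returns local counter = 78. result = 78

The answer is 78.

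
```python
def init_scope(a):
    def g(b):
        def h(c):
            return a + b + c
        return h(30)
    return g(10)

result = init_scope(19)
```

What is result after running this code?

Step 1: a = 19, b = 10, c = 30 across three nested scopes.
Step 2: h() accesses all three via LEGB rule.
Step 3: result = 19 + 10 + 30 = 59

The answer is 59.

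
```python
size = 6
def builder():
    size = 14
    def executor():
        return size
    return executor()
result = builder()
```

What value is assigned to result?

Step 1: size = 6 globally, but builder() defines size = 14 locally.
Step 2: executor() looks up size. Not in local scope, so checks enclosing scope (builder) and finds size = 14.
Step 3: result = 14

The answer is 14.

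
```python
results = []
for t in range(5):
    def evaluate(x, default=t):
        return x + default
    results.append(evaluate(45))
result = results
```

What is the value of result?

Step 1: Default argument default=t is evaluated at function definition time.
Step 2: Each iteration creates evaluate with default = current t value.
Step 3: evaluate(45) returns 45 + default. results = [45, 46, 47, 48, 49]

The answer is [45, 46, 47, 48, 49].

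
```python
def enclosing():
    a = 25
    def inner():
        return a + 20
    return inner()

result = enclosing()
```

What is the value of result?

Step 1: enclosing() defines a = 25.
Step 2: inner() reads a = 25 from enclosing scope, returns 25 + 20 = 45.
Step 3: result = 45

The answer is 45.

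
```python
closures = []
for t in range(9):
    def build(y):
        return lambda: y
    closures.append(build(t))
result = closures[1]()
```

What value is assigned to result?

Step 1: build(t) creates a new scope capturing y = t at call time.
Step 2: closures[1] = build(1), so its lambda captures y = 1.
Step 3: result = 1 (closure factory fixes late binding)

The answer is 1.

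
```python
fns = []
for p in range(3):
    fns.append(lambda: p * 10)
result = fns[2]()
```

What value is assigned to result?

Step 1: All lambdas reference the same variable p (late binding).
Step 2: After the loop, p = 2. Every lambda returns p * 10.
Step 3: fns[2]() = 2 * 10 = 20

The answer is 20.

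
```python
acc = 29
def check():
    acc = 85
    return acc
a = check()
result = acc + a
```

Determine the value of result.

Step 1: Global acc = 29. check() returns local acc = 85.
Step 2: a = 85. Global acc still = 29.
Step 3: result = 29 + 85 = 114

The answer is 114.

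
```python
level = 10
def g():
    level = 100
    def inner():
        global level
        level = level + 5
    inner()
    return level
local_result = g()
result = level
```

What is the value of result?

Step 1: Global level = 10. g() creates local level = 100.
Step 2: inner() declares global level and adds 5: global level = 10 + 5 = 15.
Step 3: g() returns its local level = 100 (unaffected by inner).
Step 4: result = global level = 15

The answer is 15.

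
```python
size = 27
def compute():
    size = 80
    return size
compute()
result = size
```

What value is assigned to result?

Step 1: size = 27 globally.
Step 2: compute() creates a LOCAL size = 80 (no global keyword!).
Step 3: The global size is unchanged. result = 27

The answer is 27.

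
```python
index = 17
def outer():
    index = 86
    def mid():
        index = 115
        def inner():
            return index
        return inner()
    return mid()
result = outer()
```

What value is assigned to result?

Step 1: Three levels of shadowing: global 17, outer 86, mid 115.
Step 2: inner() finds index = 115 in enclosing mid() scope.
Step 3: result = 115

The answer is 115.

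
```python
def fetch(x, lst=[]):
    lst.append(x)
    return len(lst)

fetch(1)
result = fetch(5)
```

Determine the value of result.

Step 1: Mutable default list persists between calls.
Step 2: First call: lst = [1], len = 1. Second call: lst = [1, 5], len = 2.
Step 3: result = 2

The answer is 2.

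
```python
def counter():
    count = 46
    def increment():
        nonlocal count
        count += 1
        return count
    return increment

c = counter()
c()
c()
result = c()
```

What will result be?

Step 1: counter() creates closure with count = 46.
Step 2: Each c() call increments count via nonlocal. After 3 calls: 46 + 3 = 49.
Step 3: result = 49

The answer is 49.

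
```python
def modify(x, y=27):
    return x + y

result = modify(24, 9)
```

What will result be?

Step 1: modify(24, 9) overrides default y with 9.
Step 2: Returns 24 + 9 = 33.
Step 3: result = 33

The answer is 33.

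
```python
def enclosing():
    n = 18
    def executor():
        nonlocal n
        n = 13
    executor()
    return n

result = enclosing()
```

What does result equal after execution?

Step 1: enclosing() sets n = 18.
Step 2: executor() uses nonlocal to reassign n = 13.
Step 3: result = 13

The answer is 13.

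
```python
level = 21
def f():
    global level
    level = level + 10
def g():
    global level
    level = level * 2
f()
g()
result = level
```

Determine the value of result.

Step 1: level = 21.
Step 2: f() adds 10: level = 21 + 10 = 31.
Step 3: g() doubles: level = 31 * 2 = 62.
Step 4: result = 62

The answer is 62.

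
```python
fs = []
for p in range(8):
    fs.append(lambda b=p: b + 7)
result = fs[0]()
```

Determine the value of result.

Step 1: Default argument b=p captures p's value at definition time.
Step 2: fs[0] was defined when p = 0, so b defaults to 0.
Step 3: result = 0 + 7 = 7 (default arg fixes the late binding issue)

The answer is 7.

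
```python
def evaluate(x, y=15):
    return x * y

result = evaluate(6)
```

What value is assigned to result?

Step 1: evaluate(6) uses default y = 15.
Step 2: Returns 6 * 15 = 90.
Step 3: result = 90

The answer is 90.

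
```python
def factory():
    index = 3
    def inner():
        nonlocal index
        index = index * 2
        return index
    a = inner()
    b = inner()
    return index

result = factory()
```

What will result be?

Step 1: index starts at 3.
Step 2: First inner(): index = 3 * 2 = 6.
Step 3: Second inner(): index = 6 * 2 = 12.
Step 4: result = 12

The answer is 12.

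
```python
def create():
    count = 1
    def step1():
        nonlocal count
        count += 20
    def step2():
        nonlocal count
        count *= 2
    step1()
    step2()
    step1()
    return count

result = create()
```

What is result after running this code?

Step 1: count = 1.
Step 2: step1(): count = 1 + 20 = 21.
Step 3: step2(): count = 21 * 2 = 42.
Step 4: step1(): count = 42 + 20 = 62. result = 62

The answer is 62.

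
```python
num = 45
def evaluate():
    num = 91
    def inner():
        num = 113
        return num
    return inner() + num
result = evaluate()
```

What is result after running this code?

Step 1: evaluate() has local num = 91. inner() has local num = 113.
Step 2: inner() returns its local num = 113.
Step 3: evaluate() returns 113 + its own num (91) = 204

The answer is 204.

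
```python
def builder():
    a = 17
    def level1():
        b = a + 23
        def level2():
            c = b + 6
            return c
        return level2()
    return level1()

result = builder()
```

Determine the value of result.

Step 1: a = 17. b = a + 23 = 40.
Step 2: c = b + 6 = 40 + 6 = 46.
Step 3: result = 46

The answer is 46.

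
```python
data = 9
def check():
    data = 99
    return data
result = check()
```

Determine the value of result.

Step 1: Global data = 9.
Step 2: check() creates local data = 99, shadowing the global.
Step 3: Returns local data = 99. result = 99

The answer is 99.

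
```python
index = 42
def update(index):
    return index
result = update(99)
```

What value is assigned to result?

Step 1: Global index = 42.
Step 2: update(99) takes parameter index = 99, which shadows the global.
Step 3: result = 99

The answer is 99.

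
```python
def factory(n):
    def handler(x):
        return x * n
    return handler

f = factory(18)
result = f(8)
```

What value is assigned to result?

Step 1: factory(18) creates a closure capturing n = 18.
Step 2: f(8) computes 8 * 18 = 144.
Step 3: result = 144

The answer is 144.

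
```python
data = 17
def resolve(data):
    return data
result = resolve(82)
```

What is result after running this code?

Step 1: Global data = 17.
Step 2: resolve(82) takes parameter data = 82, which shadows the global.
Step 3: result = 82

The answer is 82.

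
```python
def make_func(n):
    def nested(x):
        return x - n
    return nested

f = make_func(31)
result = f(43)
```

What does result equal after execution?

Step 1: make_func(31) creates a closure capturing n = 31.
Step 2: f(43) computes 43 - 31 = 12.
Step 3: result = 12

The answer is 12.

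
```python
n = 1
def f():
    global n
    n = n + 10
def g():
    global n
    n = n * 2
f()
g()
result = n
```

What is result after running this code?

Step 1: n = 1.
Step 2: f() adds 10: n = 1 + 10 = 11.
Step 3: g() doubles: n = 11 * 2 = 22.
Step 4: result = 22

The answer is 22.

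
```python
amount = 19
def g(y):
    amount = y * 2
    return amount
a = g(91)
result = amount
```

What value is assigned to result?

Step 1: Global amount = 19.
Step 2: g(91) creates local amount = 91 * 2 = 182.
Step 3: Global amount unchanged because no global keyword. result = 19

The answer is 19.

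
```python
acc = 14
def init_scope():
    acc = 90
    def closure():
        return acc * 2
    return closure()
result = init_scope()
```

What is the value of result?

Step 1: init_scope() shadows global acc with acc = 90.
Step 2: closure() finds acc = 90 in enclosing scope, computes 90 * 2 = 180.
Step 3: result = 180

The answer is 180.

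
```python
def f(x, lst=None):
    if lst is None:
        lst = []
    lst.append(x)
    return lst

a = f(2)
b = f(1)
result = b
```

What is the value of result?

Step 1: None default with guard creates a NEW list each call.
Step 2: a = [2] (fresh list). b = [1] (another fresh list).
Step 3: result = [1] (this is the fix for mutable default)

The answer is [1].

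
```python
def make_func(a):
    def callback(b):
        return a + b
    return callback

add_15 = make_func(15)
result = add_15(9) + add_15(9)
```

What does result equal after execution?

Step 1: add_15 captures a = 15.
Step 2: add_15(9) = 15 + 9 = 24, called twice.
Step 3: result = 24 + 24 = 48

The answer is 48.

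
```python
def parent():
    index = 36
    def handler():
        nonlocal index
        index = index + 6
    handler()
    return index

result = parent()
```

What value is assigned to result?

Step 1: parent() sets index = 36.
Step 2: handler() uses nonlocal to modify index in parent's scope: index = 36 + 6 = 42.
Step 3: parent() returns the modified index = 42

The answer is 42.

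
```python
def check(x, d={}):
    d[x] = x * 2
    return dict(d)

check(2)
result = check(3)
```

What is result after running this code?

Step 1: Mutable default dict is shared across calls.
Step 2: First call adds 2: 4. Second call adds 3: 6.
Step 3: result = {2: 4, 3: 6}

The answer is {2: 4, 3: 6}.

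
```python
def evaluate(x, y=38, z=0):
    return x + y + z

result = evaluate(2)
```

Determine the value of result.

Step 1: evaluate(2) uses defaults y = 38, z = 0.
Step 2: Returns 2 + 38 + 0 = 40.
Step 3: result = 40

The answer is 40.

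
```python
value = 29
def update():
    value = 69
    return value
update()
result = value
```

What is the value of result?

Step 1: Global value = 29.
Step 2: update() creates local value = 69 (shadow, not modification).
Step 3: After update() returns, global value is unchanged. result = 29

The answer is 29.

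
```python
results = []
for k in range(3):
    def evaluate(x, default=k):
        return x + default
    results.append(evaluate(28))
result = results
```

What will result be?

Step 1: Default argument default=k is evaluated at function definition time.
Step 2: Each iteration creates evaluate with default = current k value.
Step 3: evaluate(28) returns 28 + default. results = [28, 29, 30]

The answer is [28, 29, 30].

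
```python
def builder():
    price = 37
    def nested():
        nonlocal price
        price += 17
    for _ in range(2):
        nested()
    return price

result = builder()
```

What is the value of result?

Step 1: price = 37.
Step 2: nested() is called 2 times in a loop, each adding 17 via nonlocal.
Step 3: price = 37 + 17 * 2 = 71

The answer is 71.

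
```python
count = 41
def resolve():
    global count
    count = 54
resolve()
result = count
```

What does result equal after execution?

Step 1: count = 41 globally.
Step 2: resolve() declares global count and sets it to 54.
Step 3: After resolve(), global count = 54. result = 54

The answer is 54.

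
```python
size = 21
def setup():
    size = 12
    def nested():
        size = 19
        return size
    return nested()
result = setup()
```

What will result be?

Step 1: Three scopes define size: global (21), setup (12), nested (19).
Step 2: nested() has its own local size = 19, which shadows both enclosing and global.
Step 3: result = 19 (local wins in LEGB)

The answer is 19.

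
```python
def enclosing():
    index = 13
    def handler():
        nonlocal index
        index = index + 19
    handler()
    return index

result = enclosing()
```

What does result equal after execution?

Step 1: enclosing() sets index = 13.
Step 2: handler() uses nonlocal to modify index in enclosing's scope: index = 13 + 19 = 32.
Step 3: enclosing() returns the modified index = 32

The answer is 32.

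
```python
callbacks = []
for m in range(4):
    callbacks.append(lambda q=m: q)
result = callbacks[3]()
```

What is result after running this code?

Step 1: Default argument q=m captures m's value at each iteration.
Step 2: callbacks[3] captured q = 3 when m was 3.
Step 3: result = 3

The answer is 3.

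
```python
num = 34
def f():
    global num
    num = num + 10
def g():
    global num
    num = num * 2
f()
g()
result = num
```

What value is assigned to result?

Step 1: num = 34.
Step 2: f() adds 10: num = 34 + 10 = 44.
Step 3: g() doubles: num = 44 * 2 = 88.
Step 4: result = 88

The answer is 88.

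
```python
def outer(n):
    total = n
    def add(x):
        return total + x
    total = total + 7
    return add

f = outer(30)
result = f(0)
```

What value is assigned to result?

Step 1: outer(30) sets total = 30, then total = 30 + 7 = 37.
Step 2: Closures capture by reference, so add sees total = 37.
Step 3: f(0) returns 37 + 0 = 37

The answer is 37.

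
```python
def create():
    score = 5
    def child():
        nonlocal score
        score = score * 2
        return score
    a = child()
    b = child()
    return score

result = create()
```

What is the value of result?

Step 1: score starts at 5.
Step 2: First child(): score = 5 * 2 = 10.
Step 3: Second child(): score = 10 * 2 = 20.
Step 4: result = 20

The answer is 20.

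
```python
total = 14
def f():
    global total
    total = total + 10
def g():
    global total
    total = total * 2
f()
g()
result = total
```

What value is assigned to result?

Step 1: total = 14.
Step 2: f() adds 10: total = 14 + 10 = 24.
Step 3: g() doubles: total = 24 * 2 = 48.
Step 4: result = 48

The answer is 48.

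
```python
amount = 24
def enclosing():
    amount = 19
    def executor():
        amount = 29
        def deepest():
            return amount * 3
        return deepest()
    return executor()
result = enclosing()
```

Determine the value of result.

Step 1: deepest() looks up amount through LEGB: not local, finds amount = 29 in enclosing executor().
Step 2: Returns 29 * 3 = 87.
Step 3: result = 87

The answer is 87.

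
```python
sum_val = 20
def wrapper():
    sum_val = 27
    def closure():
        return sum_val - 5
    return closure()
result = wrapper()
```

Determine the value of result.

Step 1: wrapper() shadows global sum_val with sum_val = 27.
Step 2: closure() finds sum_val = 27 in enclosing scope, computes 27 - 5 = 22.
Step 3: result = 22

The answer is 22.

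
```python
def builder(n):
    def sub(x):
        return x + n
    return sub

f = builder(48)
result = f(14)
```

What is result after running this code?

Step 1: builder(48) creates a closure that captures n = 48.
Step 2: f(14) calls the closure with x = 14, returning 14 + 48 = 62.
Step 3: result = 62

The answer is 62.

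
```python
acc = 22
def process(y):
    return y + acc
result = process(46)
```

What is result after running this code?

Step 1: acc = 22 is defined globally.
Step 2: process(46) uses parameter y = 46 and looks up acc from global scope = 22.
Step 3: result = 46 + 22 = 68

The answer is 68.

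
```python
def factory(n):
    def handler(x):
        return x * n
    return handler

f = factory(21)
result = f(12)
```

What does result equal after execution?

Step 1: factory(21) creates a closure capturing n = 21.
Step 2: f(12) computes 12 * 21 = 252.
Step 3: result = 252

The answer is 252.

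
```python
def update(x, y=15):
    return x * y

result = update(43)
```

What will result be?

Step 1: update(43) uses default y = 15.
Step 2: Returns 43 * 15 = 645.
Step 3: result = 645

The answer is 645.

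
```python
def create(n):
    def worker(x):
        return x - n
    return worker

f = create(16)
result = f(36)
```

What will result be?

Step 1: create(16) creates a closure capturing n = 16.
Step 2: f(36) computes 36 - 16 = 20.
Step 3: result = 20

The answer is 20.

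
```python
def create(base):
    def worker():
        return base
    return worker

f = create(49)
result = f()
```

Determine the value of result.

Step 1: create(49) creates closure capturing base = 49.
Step 2: f() returns the captured base = 49.
Step 3: result = 49

The answer is 49.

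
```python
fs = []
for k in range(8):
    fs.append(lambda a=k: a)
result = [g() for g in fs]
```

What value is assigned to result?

Step 1: Default arg a=k captures k at each iteration.
Step 2: Each lambda has its own default: 0, 1, ..., 7.
Step 3: result = [0, 1, 2, 3, 4, 5, 6, 7]

The answer is [0, 1, 2, 3, 4, 5, 6, 7].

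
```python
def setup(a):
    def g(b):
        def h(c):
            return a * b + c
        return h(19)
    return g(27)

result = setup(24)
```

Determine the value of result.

Step 1: a = 24, b = 27, c = 19.
Step 2: h() computes a * b + c = 24 * 27 + 19 = 667.
Step 3: result = 667

The answer is 667.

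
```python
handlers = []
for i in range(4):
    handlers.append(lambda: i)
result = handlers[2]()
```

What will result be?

Step 1: The loop creates 4 lambdas, all referencing the same variable i.
Step 2: After the loop, i = 3 (final value).
Step 3: handlers[2]() looks up i at call time and finds 3. This is the late binding gotcha. result = 3

The answer is 3.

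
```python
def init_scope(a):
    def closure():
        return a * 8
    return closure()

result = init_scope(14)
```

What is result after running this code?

Step 1: init_scope(14) binds parameter a = 14.
Step 2: closure() accesses a = 14 from enclosing scope.
Step 3: result = 14 * 8 = 112

The answer is 112.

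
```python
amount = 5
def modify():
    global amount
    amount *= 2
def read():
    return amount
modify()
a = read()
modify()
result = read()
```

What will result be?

Step 1: amount = 5.
Step 2: First modify(): amount = 5 * 2 = 10.
Step 3: Second modify(): amount = 10 * 2 = 20.
Step 4: read() returns 20

The answer is 20.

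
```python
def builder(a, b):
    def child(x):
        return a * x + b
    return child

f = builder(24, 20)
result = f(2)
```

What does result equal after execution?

Step 1: builder(24, 20) captures a = 24, b = 20.
Step 2: f(2) computes 24 * 2 + 20 = 68.
Step 3: result = 68

The answer is 68.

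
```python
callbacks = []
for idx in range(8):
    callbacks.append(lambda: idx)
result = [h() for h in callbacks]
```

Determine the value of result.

Step 1: All 8 lambdas share the same variable idx.
Step 2: After the loop, idx = 7.
Step 3: Each call returns 7. result = [7, 7, 7, 7, 7, 7, 7, 7]

The answer is [7, 7, 7, 7, 7, 7, 7, 7].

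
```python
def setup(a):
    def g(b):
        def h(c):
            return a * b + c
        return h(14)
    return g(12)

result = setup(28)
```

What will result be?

Step 1: a = 28, b = 12, c = 14.
Step 2: h() computes a * b + c = 28 * 12 + 14 = 350.
Step 3: result = 350

The answer is 350.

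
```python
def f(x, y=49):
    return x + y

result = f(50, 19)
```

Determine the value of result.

Step 1: f(50, 19) overrides default y with 19.
Step 2: Returns 50 + 19 = 69.
Step 3: result = 69

The answer is 69.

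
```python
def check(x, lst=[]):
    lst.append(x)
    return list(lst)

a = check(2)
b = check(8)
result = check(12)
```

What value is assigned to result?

Step 1: Default list is shared. list() creates copies for return values.
Step 2: Internal list grows: [2] -> [2, 8] -> [2, 8, 12].
Step 3: result = [2, 8, 12]

The answer is [2, 8, 12].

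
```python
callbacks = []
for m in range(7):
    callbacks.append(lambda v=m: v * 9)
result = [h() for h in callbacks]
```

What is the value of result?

Step 1: Default arg v=m captures m at each iteration.
Step 2: callbacks[k] has v defaulting to k, returns k * 9.
Step 3: result = [0, 9, 18, 27, 36, 45, 54]

The answer is [0, 9, 18, 27, 36, 45, 54].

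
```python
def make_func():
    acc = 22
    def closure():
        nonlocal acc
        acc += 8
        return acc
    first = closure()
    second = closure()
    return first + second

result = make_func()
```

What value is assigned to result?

Step 1: acc starts at 22.
Step 2: First call: acc = 22 + 8 = 30, returns 30.
Step 3: Second call: acc = 30 + 8 = 38, returns 38.
Step 4: result = 30 + 38 = 68

The answer is 68.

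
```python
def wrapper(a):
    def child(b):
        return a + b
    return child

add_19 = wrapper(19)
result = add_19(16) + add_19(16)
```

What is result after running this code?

Step 1: add_19 captures a = 19.
Step 2: add_19(16) = 19 + 16 = 35, called twice.
Step 3: result = 35 + 35 = 70

The answer is 70.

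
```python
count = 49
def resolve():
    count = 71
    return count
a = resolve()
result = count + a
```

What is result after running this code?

Step 1: Global count = 49. resolve() returns local count = 71.
Step 2: a = 71. Global count still = 49.
Step 3: result = 49 + 71 = 120

The answer is 120.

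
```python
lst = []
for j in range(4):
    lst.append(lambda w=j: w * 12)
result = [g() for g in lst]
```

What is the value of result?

Step 1: Default arg w=j captures j at each iteration.
Step 2: lst[k] has w defaulting to k, returns k * 12.
Step 3: result = [0, 12, 24, 36]

The answer is [0, 12, 24, 36].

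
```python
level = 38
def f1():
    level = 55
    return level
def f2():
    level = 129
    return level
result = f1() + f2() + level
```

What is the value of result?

Step 1: Each function shadows global level with its own local.
Step 2: f1() returns 55, f2() returns 129.
Step 3: Global level = 38 is unchanged. result = 55 + 129 + 38 = 222

The answer is 222.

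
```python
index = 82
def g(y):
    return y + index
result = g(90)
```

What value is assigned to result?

Step 1: index = 82 is defined globally.
Step 2: g(90) uses parameter y = 90 and looks up index from global scope = 82.
Step 3: result = 90 + 82 = 172

The answer is 172.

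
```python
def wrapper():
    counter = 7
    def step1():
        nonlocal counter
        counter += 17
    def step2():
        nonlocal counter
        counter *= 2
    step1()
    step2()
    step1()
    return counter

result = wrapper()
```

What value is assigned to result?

Step 1: counter = 7.
Step 2: step1(): counter = 7 + 17 = 24.
Step 3: step2(): counter = 24 * 2 = 48.
Step 4: step1(): counter = 48 + 17 = 65. result = 65

The answer is 65.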